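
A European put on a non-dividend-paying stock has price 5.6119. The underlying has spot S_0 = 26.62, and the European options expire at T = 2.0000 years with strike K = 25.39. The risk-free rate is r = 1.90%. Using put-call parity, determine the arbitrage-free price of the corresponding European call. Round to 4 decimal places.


Answer: Call price = 7.7886

Derivation:
Put-call parity: C - P = S_0 * exp(-qT) - K * exp(-rT).
S_0 * exp(-qT) = 26.6200 * 1.00000000 = 26.62000000
K * exp(-rT) = 25.3900 * 0.96271294 = 24.44328157
C = P + S*exp(-qT) - K*exp(-rT)
C = 5.6119 + 26.62000000 - 24.44328157 = 7.7886


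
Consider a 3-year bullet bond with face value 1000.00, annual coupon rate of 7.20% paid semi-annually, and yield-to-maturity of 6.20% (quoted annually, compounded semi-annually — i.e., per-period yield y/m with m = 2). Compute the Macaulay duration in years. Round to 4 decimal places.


Coupon per period c = face * coupon_rate / m = 36.000000
Periods per year m = 2; per-period yield y/m = 0.031000
Number of cashflows N = 6
Cashflows (t years, CF_t, discount factor 1/(1+y/m)^(m*t), PV):
  t = 0.5000: CF_t = 36.000000, DF = 0.969932, PV = 34.917556
  t = 1.0000: CF_t = 36.000000, DF = 0.940768, PV = 33.867658
  t = 1.5000: CF_t = 36.000000, DF = 0.912481, PV = 32.849329
  t = 2.0000: CF_t = 36.000000, DF = 0.885045, PV = 31.861619
  t = 2.5000: CF_t = 36.000000, DF = 0.858434, PV = 30.903607
  t = 3.0000: CF_t = 1036.000000, DF = 0.832622, PV = 862.596643
Price P = sum_t PV_t = 1026.996413
Macaulay numerator sum_t t * PV_t:
  t * PV_t at t = 0.5000: 17.458778
  t * PV_t at t = 1.0000: 33.867658
  t * PV_t at t = 1.5000: 49.273994
  t * PV_t at t = 2.0000: 63.723238
  t * PV_t at t = 2.5000: 77.259018
  t * PV_t at t = 3.0000: 2587.789929
Macaulay duration D = (sum_t t * PV_t) / P = 2829.372615 / 1026.996413 = 2.754998

Answer: Macaulay duration = 2.7550 years


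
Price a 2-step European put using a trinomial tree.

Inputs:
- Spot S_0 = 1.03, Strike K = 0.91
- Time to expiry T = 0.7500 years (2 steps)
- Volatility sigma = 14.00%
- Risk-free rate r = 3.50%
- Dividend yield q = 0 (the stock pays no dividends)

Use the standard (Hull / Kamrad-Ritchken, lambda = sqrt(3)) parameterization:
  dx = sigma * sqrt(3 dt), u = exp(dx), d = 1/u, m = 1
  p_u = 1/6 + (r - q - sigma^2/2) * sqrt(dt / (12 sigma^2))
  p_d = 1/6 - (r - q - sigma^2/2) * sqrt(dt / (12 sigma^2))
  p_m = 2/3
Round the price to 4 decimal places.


Answer: Price = V(0,0) = 0.0064

Derivation:
dt = T/N = 0.375000; dx = sigma*sqrt(3*dt) = 0.148492
u = exp(dx) = 1.160084; d = 1/u = 0.862007
p_u = 0.198486, p_m = 0.666667, p_d = 0.134847
Discount per step: exp(-r*dt) = 0.986961
Stock lattice S(k, j) with j the centered position index:
  k=0: S(0,+0) = 1.0300
  k=1: S(1,-1) = 0.8879; S(1,+0) = 1.0300; S(1,+1) = 1.1949
  k=2: S(2,-2) = 0.7653; S(2,-1) = 0.8879; S(2,+0) = 1.0300; S(2,+1) = 1.1949; S(2,+2) = 1.3862
Terminal payoffs V(N, j) = max(K - S_T, 0):
  V(2,-2) = 0.144653; V(2,-1) = 0.022133; V(2,+0) = 0.000000; V(2,+1) = 0.000000; V(2,+2) = 0.000000
Backward induction: V(k, j) = exp(-r*dt) * [p_u * V(k+1, j+1) + p_m * V(k+1, j) + p_d * V(k+1, j-1)]
  V(1,-1) = exp(-r*dt) * [p_u*0.000000 + p_m*0.022133 + p_d*0.144653] = 0.033815
  V(1,+0) = exp(-r*dt) * [p_u*0.000000 + p_m*0.000000 + p_d*0.022133] = 0.002946
  V(1,+1) = exp(-r*dt) * [p_u*0.000000 + p_m*0.000000 + p_d*0.000000] = 0.000000
  V(0,+0) = exp(-r*dt) * [p_u*0.000000 + p_m*0.002946 + p_d*0.033815] = 0.006439


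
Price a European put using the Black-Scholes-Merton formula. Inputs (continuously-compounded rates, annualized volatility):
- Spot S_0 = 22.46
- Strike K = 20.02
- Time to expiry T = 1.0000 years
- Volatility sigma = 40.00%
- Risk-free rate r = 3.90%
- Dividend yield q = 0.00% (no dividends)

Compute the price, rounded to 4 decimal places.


Answer: Price = 1.9417

Derivation:
d1 = (ln(S/K) + (r - q + 0.5*sigma^2) * T) / (sigma * sqrt(T)) = 0.58501044
d2 = d1 - sigma * sqrt(T) = 0.18501044
exp(-rT) = 0.96175071; exp(-qT) = 1.00000000
P = K * exp(-rT) * N(-d2) - S_0 * exp(-qT) * N(-d1)
N(-d1) = 0.27927035; N(-d2) = 0.42661042
P = 20.0200 * 0.96175071 * 0.42661042 - 22.4600 * 1.00000000 * 0.27927035 = 1.9417


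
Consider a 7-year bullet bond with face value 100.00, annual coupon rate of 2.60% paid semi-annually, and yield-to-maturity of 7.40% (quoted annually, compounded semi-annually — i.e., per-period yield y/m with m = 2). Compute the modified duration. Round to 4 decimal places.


Coupon per period c = face * coupon_rate / m = 1.300000
Periods per year m = 2; per-period yield y/m = 0.037000
Number of cashflows N = 14
Cashflows (t years, CF_t, discount factor 1/(1+y/m)^(m*t), PV):
  t = 0.5000: CF_t = 1.300000, DF = 0.964320, PV = 1.253616
  t = 1.0000: CF_t = 1.300000, DF = 0.929913, PV = 1.208887
  t = 1.5000: CF_t = 1.300000, DF = 0.896734, PV = 1.165754
  t = 2.0000: CF_t = 1.300000, DF = 0.864739, PV = 1.124161
  t = 2.5000: CF_t = 1.300000, DF = 0.833885, PV = 1.084051
  t = 3.0000: CF_t = 1.300000, DF = 0.804132, PV = 1.045372
  t = 3.5000: CF_t = 1.300000, DF = 0.775441, PV = 1.008073
  t = 4.0000: CF_t = 1.300000, DF = 0.747773, PV = 0.972105
  t = 4.5000: CF_t = 1.300000, DF = 0.721093, PV = 0.937421
  t = 5.0000: CF_t = 1.300000, DF = 0.695364, PV = 0.903974
  t = 5.5000: CF_t = 1.300000, DF = 0.670554, PV = 0.871720
  t = 6.0000: CF_t = 1.300000, DF = 0.646629, PV = 0.840617
  t = 6.5000: CF_t = 1.300000, DF = 0.623557, PV = 0.810624
  t = 7.0000: CF_t = 101.300000, DF = 0.601309, PV = 60.912561
Price P = sum_t PV_t = 74.138936
First compute Macaulay numerator sum_t t * PV_t:
  t * PV_t at t = 0.5000: 0.626808
  t * PV_t at t = 1.0000: 1.208887
  t * PV_t at t = 1.5000: 1.748632
  t * PV_t at t = 2.0000: 2.248321
  t * PV_t at t = 2.5000: 2.710127
  t * PV_t at t = 3.0000: 3.136116
  t * PV_t at t = 3.5000: 3.528256
  t * PV_t at t = 4.0000: 3.888421
  t * PV_t at t = 4.5000: 4.218393
  t * PV_t at t = 5.0000: 4.519868
  t * PV_t at t = 5.5000: 4.794460
  t * PV_t at t = 6.0000: 5.043703
  t * PV_t at t = 6.5000: 5.269057
  t * PV_t at t = 7.0000: 426.387924
Macaulay duration D = 469.328973 / 74.138936 = 6.330398
Modified duration = D / (1 + y/m) = 6.330398 / (1 + 0.037000) = 6.104530

Answer: Modified duration = 6.1045


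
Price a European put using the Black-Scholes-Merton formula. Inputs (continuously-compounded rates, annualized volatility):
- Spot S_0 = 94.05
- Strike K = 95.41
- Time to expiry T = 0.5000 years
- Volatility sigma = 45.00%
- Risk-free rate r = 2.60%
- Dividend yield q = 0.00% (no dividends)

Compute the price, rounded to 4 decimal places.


Answer: Price = 11.9608

Derivation:
d1 = (ln(S/K) + (r - q + 0.5*sigma^2) * T) / (sigma * sqrt(T)) = 0.15483489
d2 = d1 - sigma * sqrt(T) = -0.16336316
exp(-rT) = 0.98708414; exp(-qT) = 1.00000000
P = K * exp(-rT) * N(-d2) - S_0 * exp(-qT) * N(-d1)
N(-d1) = 0.43847574; N(-d2) = 0.56488375
P = 95.4100 * 0.98708414 * 0.56488375 - 94.0500 * 1.00000000 * 0.43847574 = 11.9608


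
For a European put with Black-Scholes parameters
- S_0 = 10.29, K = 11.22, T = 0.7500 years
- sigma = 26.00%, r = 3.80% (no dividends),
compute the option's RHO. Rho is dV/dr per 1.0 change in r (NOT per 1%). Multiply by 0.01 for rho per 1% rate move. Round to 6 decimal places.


d1 = -0.1451163251; d2 = -0.3702829301
phi(d1) = 0.3947637055; exp(-qT) = 1.0000000000; exp(-rT) = 0.9719022941
N(-d2) = 0.6444141544
Rho = -K*T*exp(-rT)*N(-d2) = -11.2200 * 0.7500 * 0.9719022941 * 0.6444141544 = -5.270378

Answer: Rho = -5.270378


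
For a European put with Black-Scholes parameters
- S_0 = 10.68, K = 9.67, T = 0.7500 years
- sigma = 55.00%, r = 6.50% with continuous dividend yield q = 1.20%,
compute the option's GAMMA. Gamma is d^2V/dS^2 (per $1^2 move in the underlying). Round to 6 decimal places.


d1 = 0.5301797530; d2 = 0.0538657809
phi(d1) = 0.3466346906; exp(-qT) = 0.9910403788; exp(-rT) = 0.9524192047
Gamma = exp(-qT) * phi(d1) / (S * sigma * sqrt(T)) = 0.9910403788 * 0.3466346906 / (10.6800 * 0.5500 * 0.8660254038) = 0.067530

Answer: Gamma = 0.067530


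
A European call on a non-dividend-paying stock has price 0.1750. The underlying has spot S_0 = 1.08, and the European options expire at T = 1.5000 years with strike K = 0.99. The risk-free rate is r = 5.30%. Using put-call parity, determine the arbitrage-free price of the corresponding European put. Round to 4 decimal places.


Answer: Put price = 0.0093

Derivation:
Put-call parity: C - P = S_0 * exp(-qT) - K * exp(-rT).
S_0 * exp(-qT) = 1.0800 * 1.00000000 = 1.08000000
K * exp(-rT) = 0.9900 * 0.92357802 = 0.91434224
P = C - S*exp(-qT) + K*exp(-rT)
P = 0.1750 - 1.08000000 + 0.91434224 = 0.0093


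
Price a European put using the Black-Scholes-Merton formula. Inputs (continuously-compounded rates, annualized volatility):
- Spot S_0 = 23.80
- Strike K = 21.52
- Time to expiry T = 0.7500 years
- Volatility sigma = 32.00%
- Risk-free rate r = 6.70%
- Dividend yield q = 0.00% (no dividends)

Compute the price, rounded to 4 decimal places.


d1 = (ln(S/K) + (r - q + 0.5*sigma^2) * T) / (sigma * sqrt(T)) = 0.68326823
d2 = d1 - sigma * sqrt(T) = 0.40614010
exp(-rT) = 0.95099165; exp(-qT) = 1.00000000
P = K * exp(-rT) * N(-d2) - S_0 * exp(-qT) * N(-d1)
N(-d1) = 0.24721868; N(-d2) = 0.34231983
P = 21.5200 * 0.95099165 * 0.34231983 - 23.8000 * 1.00000000 * 0.24721868 = 1.1219

Answer: Price = 1.1219


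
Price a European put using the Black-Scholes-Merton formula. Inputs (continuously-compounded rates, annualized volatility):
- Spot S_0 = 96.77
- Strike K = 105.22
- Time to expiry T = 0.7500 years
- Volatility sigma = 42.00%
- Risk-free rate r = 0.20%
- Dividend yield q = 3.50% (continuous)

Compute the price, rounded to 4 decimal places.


Answer: Price = 20.4092

Derivation:
d1 = (ln(S/K) + (r - q + 0.5*sigma^2) * T) / (sigma * sqrt(T)) = -0.11633984
d2 = d1 - sigma * sqrt(T) = -0.48007051
exp(-rT) = 0.99850112; exp(-qT) = 0.97409154
P = K * exp(-rT) * N(-d2) - S_0 * exp(-qT) * N(-d1)
N(-d1) = 0.54630839; N(-d2) = 0.68441137
P = 105.2200 * 0.99850112 * 0.68441137 - 96.7700 * 0.97409154 * 0.54630839 = 20.4092


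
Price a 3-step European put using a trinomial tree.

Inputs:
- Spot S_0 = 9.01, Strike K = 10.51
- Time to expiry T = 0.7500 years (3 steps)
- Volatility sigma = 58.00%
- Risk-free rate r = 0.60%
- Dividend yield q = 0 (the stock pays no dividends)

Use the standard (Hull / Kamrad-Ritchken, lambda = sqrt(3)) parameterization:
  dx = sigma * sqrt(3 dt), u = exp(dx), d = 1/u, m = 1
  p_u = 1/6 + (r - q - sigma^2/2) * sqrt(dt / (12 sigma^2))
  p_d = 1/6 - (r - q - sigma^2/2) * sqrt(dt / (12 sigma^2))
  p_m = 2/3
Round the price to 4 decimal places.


Answer: Price = V(0,0) = 2.7608

Derivation:
dt = T/N = 0.250000; dx = sigma*sqrt(3*dt) = 0.502295
u = exp(dx) = 1.652509; d = 1/u = 0.605140
p_u = 0.126302, p_m = 0.666667, p_d = 0.207031
Discount per step: exp(-r*dt) = 0.998501
Stock lattice S(k, j) with j the centered position index:
  k=0: S(0,+0) = 9.0100
  k=1: S(1,-1) = 5.4523; S(1,+0) = 9.0100; S(1,+1) = 14.8891
  k=2: S(2,-2) = 3.2994; S(2,-1) = 5.4523; S(2,+0) = 9.0100; S(2,+1) = 14.8891; S(2,+2) = 24.6044
  k=3: S(3,-3) = 1.9966; S(3,-2) = 3.2994; S(3,-1) = 5.4523; S(3,+0) = 9.0100; S(3,+1) = 14.8891; S(3,+2) = 24.6044; S(3,+3) = 40.6590
Terminal payoffs V(N, j) = max(K - S_T, 0):
  V(3,-3) = 8.513390; V(3,-2) = 7.210584; V(3,-1) = 5.057685; V(3,+0) = 1.500000; V(3,+1) = 0.000000; V(3,+2) = 0.000000; V(3,+3) = 0.000000
Backward induction: V(k, j) = exp(-r*dt) * [p_u * V(k+1, j+1) + p_m * V(k+1, j) + p_d * V(k+1, j-1)]
  V(2,-2) = exp(-r*dt) * [p_u*5.057685 + p_m*7.210584 + p_d*8.513390] = 7.197586
  V(2,-1) = exp(-r*dt) * [p_u*1.500000 + p_m*5.057685 + p_d*7.210584] = 5.046485
  V(2,+0) = exp(-r*dt) * [p_u*0.000000 + p_m*1.500000 + p_d*5.057685] = 2.044031
  V(2,+1) = exp(-r*dt) * [p_u*0.000000 + p_m*0.000000 + p_d*1.500000] = 0.310082
  V(2,+2) = exp(-r*dt) * [p_u*0.000000 + p_m*0.000000 + p_d*0.000000] = 0.000000
  V(1,-1) = exp(-r*dt) * [p_u*2.044031 + p_m*5.046485 + p_d*7.197586] = 5.104951
  V(1,+0) = exp(-r*dt) * [p_u*0.310082 + p_m*2.044031 + p_d*5.046485] = 2.442965
  V(1,+1) = exp(-r*dt) * [p_u*0.000000 + p_m*0.310082 + p_d*2.044031] = 0.628956
  V(0,+0) = exp(-r*dt) * [p_u*0.628956 + p_m*2.442965 + p_d*5.104951] = 2.760823


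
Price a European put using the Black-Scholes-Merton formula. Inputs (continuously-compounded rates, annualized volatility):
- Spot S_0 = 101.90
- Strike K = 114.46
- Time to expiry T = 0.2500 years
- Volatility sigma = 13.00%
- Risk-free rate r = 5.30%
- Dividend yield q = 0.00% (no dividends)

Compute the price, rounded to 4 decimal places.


Answer: Price = 11.2215

Derivation:
d1 = (ln(S/K) + (r - q + 0.5*sigma^2) * T) / (sigma * sqrt(T)) = -1.55186118
d2 = d1 - sigma * sqrt(T) = -1.61686118
exp(-rT) = 0.98683739; exp(-qT) = 1.00000000
P = K * exp(-rT) * N(-d2) - S_0 * exp(-qT) * N(-d1)
N(-d1) = 0.93965228; N(-d2) = 0.94704588
P = 114.4600 * 0.98683739 * 0.94704588 - 101.9000 * 1.00000000 * 0.93965228 = 11.2215


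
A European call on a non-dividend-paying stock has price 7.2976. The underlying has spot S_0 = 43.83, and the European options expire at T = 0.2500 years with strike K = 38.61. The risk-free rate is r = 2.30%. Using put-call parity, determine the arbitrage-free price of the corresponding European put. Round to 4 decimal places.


Answer: Put price = 1.8562

Derivation:
Put-call parity: C - P = S_0 * exp(-qT) - K * exp(-rT).
S_0 * exp(-qT) = 43.8300 * 1.00000000 = 43.83000000
K * exp(-rT) = 38.6100 * 0.99426650 = 38.38862955
P = C - S*exp(-qT) + K*exp(-rT)
P = 7.2976 - 43.83000000 + 38.38862955 = 1.8562


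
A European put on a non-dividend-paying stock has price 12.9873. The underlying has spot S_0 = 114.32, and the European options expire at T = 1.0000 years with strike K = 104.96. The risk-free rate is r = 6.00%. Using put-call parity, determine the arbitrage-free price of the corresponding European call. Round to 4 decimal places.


Put-call parity: C - P = S_0 * exp(-qT) - K * exp(-rT).
S_0 * exp(-qT) = 114.3200 * 1.00000000 = 114.32000000
K * exp(-rT) = 104.9600 * 0.94176453 = 98.84760545
C = P + S*exp(-qT) - K*exp(-rT)
C = 12.9873 + 114.32000000 - 98.84760545 = 28.4597

Answer: Call price = 28.4597


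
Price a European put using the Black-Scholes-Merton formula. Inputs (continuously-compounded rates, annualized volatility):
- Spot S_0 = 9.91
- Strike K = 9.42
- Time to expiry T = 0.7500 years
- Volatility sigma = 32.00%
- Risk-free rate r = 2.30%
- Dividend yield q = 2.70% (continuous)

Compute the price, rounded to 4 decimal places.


Answer: Price = 0.8344

Derivation:
d1 = (ln(S/K) + (r - q + 0.5*sigma^2) * T) / (sigma * sqrt(T)) = 0.31072003
d2 = d1 - sigma * sqrt(T) = 0.03359190
exp(-rT) = 0.98289793; exp(-qT) = 0.97995365
P = K * exp(-rT) * N(-d2) - S_0 * exp(-qT) * N(-d1)
N(-d1) = 0.37800674; N(-d2) = 0.48660129
P = 9.4200 * 0.98289793 * 0.48660129 - 9.9100 * 0.97995365 * 0.37800674 = 0.8344


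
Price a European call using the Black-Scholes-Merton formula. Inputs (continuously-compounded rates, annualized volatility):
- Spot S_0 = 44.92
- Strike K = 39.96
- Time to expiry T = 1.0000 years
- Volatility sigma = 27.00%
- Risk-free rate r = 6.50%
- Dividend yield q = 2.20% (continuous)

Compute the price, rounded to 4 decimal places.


Answer: Price = 8.3579

Derivation:
d1 = (ln(S/K) + (r - q + 0.5*sigma^2) * T) / (sigma * sqrt(T)) = 0.72760806
d2 = d1 - sigma * sqrt(T) = 0.45760806
exp(-rT) = 0.93706746; exp(-qT) = 0.97824024
C = S_0 * exp(-qT) * N(d1) - K * exp(-rT) * N(d2)
N(d1) = 0.76657323; N(d2) = 0.67638297
C = 44.9200 * 0.97824024 * 0.76657323 - 39.9600 * 0.93706746 * 0.67638297 = 8.3579


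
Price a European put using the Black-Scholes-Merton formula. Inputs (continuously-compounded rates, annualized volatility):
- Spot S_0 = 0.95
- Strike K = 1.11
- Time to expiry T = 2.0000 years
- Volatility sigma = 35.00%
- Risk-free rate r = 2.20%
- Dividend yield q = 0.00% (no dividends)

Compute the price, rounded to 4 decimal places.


Answer: Price = 0.2576

Derivation:
d1 = (ln(S/K) + (r - q + 0.5*sigma^2) * T) / (sigma * sqrt(T)) = 0.02191362
d2 = d1 - sigma * sqrt(T) = -0.47306112
exp(-rT) = 0.95695396; exp(-qT) = 1.00000000
P = K * exp(-rT) * N(-d2) - S_0 * exp(-qT) * N(-d1)
N(-d1) = 0.49125843; N(-d2) = 0.68191521
P = 1.1100 * 0.95695396 * 0.68191521 - 0.9500 * 1.00000000 * 0.49125843 = 0.2576


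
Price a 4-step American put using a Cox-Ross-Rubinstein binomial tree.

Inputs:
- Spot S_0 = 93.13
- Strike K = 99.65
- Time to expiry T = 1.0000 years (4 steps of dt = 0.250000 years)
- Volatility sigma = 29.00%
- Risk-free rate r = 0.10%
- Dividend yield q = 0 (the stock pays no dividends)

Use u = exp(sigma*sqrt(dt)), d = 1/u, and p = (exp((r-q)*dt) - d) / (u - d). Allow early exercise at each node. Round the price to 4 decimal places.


dt = T/N = 0.250000
u = exp(sigma*sqrt(dt)) = 1.156040; d = 1/u = 0.865022
p = (exp((r-q)*dt) - d) / (u - d) = 0.464673
Discount per step: exp(-r*dt) = 0.999750
Stock lattice S(k, i) with i counting down-moves:
  k=0: S(0,0) = 93.1300
  k=1: S(1,0) = 107.6620; S(1,1) = 80.5595
  k=2: S(2,0) = 124.4615; S(2,1) = 93.1300; S(2,2) = 69.6858
  k=3: S(3,0) = 143.8824; S(3,1) = 107.6620; S(3,2) = 80.5595; S(3,3) = 60.2798
  k=4: S(4,0) = 166.3338; S(4,1) = 124.4615; S(4,2) = 93.1300; S(4,3) = 69.6858; S(4,4) = 52.1433
Terminal payoffs V(N, i) = max(K - S_T, 0):
  V(4,0) = 0.000000; V(4,1) = 0.000000; V(4,2) = 6.520000; V(4,3) = 29.964214; V(4,4) = 47.506665
Backward induction: V(k, i) = exp(-r*dt) * [p * V(k+1, i) + (1-p) * V(k+1, i+1)]; then take max(V_cont, immediate exercise) for American.
  V(3,0) = exp(-r*dt) * [p*0.000000 + (1-p)*0.000000] = 0.000000; exercise = 0.000000; V(3,0) = max -> 0.000000
  V(3,1) = exp(-r*dt) * [p*0.000000 + (1-p)*6.520000] = 3.489463; exercise = 0.000000; V(3,1) = max -> 3.489463
  V(3,2) = exp(-r*dt) * [p*6.520000 + (1-p)*29.964214] = 19.065564; exercise = 19.090474; V(3,2) = max -> 19.090474
  V(3,3) = exp(-r*dt) * [p*29.964214 + (1-p)*47.506665] = 39.345332; exercise = 39.370242; V(3,3) = max -> 39.370242
  V(2,0) = exp(-r*dt) * [p*0.000000 + (1-p)*3.489463] = 1.867538; exercise = 0.000000; V(2,0) = max -> 1.867538
  V(2,1) = exp(-r*dt) * [p*3.489463 + (1-p)*19.090474] = 11.838152; exercise = 6.520000; V(2,1) = max -> 11.838152
  V(2,2) = exp(-r*dt) * [p*19.090474 + (1-p)*39.370242] = 29.939305; exercise = 29.964214; V(2,2) = max -> 29.964214
  V(1,0) = exp(-r*dt) * [p*1.867538 + (1-p)*11.838152] = 7.203281; exercise = 0.000000; V(1,0) = max -> 7.203281
  V(1,1) = exp(-r*dt) * [p*11.838152 + (1-p)*29.964214] = 21.536146; exercise = 19.090474; V(1,1) = max -> 21.536146
  V(0,0) = exp(-r*dt) * [p*7.203281 + (1-p)*21.536146] = 14.872339; exercise = 6.520000; V(0,0) = max -> 14.872339

Answer: Price = V(0,0) = 14.8723


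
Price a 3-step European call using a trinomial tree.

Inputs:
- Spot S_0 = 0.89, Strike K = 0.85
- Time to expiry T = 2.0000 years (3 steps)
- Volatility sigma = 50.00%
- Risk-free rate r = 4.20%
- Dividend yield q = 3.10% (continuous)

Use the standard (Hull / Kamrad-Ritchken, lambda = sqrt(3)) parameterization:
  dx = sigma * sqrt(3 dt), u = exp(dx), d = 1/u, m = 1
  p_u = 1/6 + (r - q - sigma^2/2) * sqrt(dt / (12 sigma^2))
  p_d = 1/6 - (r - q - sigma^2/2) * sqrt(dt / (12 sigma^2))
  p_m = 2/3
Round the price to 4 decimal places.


dt = T/N = 0.666667; dx = sigma*sqrt(3*dt) = 0.707107
u = exp(dx) = 2.028115; d = 1/u = 0.493069
p_u = 0.112927, p_m = 0.666667, p_d = 0.220407
Discount per step: exp(-r*dt) = 0.972388
Stock lattice S(k, j) with j the centered position index:
  k=0: S(0,+0) = 0.8900
  k=1: S(1,-1) = 0.4388; S(1,+0) = 0.8900; S(1,+1) = 1.8050
  k=2: S(2,-2) = 0.2164; S(2,-1) = 0.4388; S(2,+0) = 0.8900; S(2,+1) = 1.8050; S(2,+2) = 3.6608
  k=3: S(3,-3) = 0.1067; S(3,-2) = 0.2164; S(3,-1) = 0.4388; S(3,+0) = 0.8900; S(3,+1) = 1.8050; S(3,+2) = 3.6608; S(3,+3) = 7.4245
Terminal payoffs V(N, j) = max(S_T - K, 0):
  V(3,-3) = 0.000000; V(3,-2) = 0.000000; V(3,-1) = 0.000000; V(3,+0) = 0.040000; V(3,+1) = 0.955022; V(3,+2) = 2.810793; V(3,+3) = 6.574509
Backward induction: V(k, j) = exp(-r*dt) * [p_u * V(k+1, j+1) + p_m * V(k+1, j) + p_d * V(k+1, j-1)]
  V(2,-2) = exp(-r*dt) * [p_u*0.000000 + p_m*0.000000 + p_d*0.000000] = 0.000000
  V(2,-1) = exp(-r*dt) * [p_u*0.040000 + p_m*0.000000 + p_d*0.000000] = 0.004392
  V(2,+0) = exp(-r*dt) * [p_u*0.955022 + p_m*0.040000 + p_d*0.000000] = 0.130800
  V(2,+1) = exp(-r*dt) * [p_u*2.810793 + p_m*0.955022 + p_d*0.040000] = 0.936323
  V(2,+2) = exp(-r*dt) * [p_u*6.574509 + p_m*2.810793 + p_d*0.955022] = 2.748740
  V(1,-1) = exp(-r*dt) * [p_u*0.130800 + p_m*0.004392 + p_d*0.000000] = 0.017210
  V(1,+0) = exp(-r*dt) * [p_u*0.936323 + p_m*0.130800 + p_d*0.004392] = 0.188550
  V(1,+1) = exp(-r*dt) * [p_u*2.748740 + p_m*0.936323 + p_d*0.130800] = 0.936848
  V(0,+0) = exp(-r*dt) * [p_u*0.936848 + p_m*0.188550 + p_d*0.017210] = 0.228791

Answer: Price = V(0,0) = 0.2288


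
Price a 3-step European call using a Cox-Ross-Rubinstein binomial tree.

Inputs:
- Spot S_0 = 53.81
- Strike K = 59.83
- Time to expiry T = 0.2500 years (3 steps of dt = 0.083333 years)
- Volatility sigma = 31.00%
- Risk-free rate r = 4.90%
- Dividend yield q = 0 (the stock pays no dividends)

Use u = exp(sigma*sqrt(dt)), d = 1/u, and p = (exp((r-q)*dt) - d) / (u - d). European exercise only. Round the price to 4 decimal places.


dt = T/N = 0.083333
u = exp(sigma*sqrt(dt)) = 1.093616; d = 1/u = 0.914398
p = (exp((r-q)*dt) - d) / (u - d) = 0.500473
Discount per step: exp(-r*dt) = 0.995925
Stock lattice S(k, i) with i counting down-moves:
  k=0: S(0,0) = 53.8100
  k=1: S(1,0) = 58.8475; S(1,1) = 49.2038
  k=2: S(2,0) = 64.3565; S(2,1) = 53.8100; S(2,2) = 44.9918
  k=3: S(3,0) = 70.3813; S(3,1) = 58.8475; S(3,2) = 49.2038; S(3,3) = 41.1404
Terminal payoffs V(N, i) = max(S_T - K, 0):
  V(3,0) = 10.551272; V(3,1) = 0.000000; V(3,2) = 0.000000; V(3,3) = 0.000000
Backward induction: V(k, i) = exp(-r*dt) * [p * V(k+1, i) + (1-p) * V(k+1, i+1)].
  V(2,0) = exp(-r*dt) * [p*10.551272 + (1-p)*0.000000] = 5.259112
  V(2,1) = exp(-r*dt) * [p*0.000000 + (1-p)*0.000000] = 0.000000
  V(2,2) = exp(-r*dt) * [p*0.000000 + (1-p)*0.000000] = 0.000000
  V(1,0) = exp(-r*dt) * [p*5.259112 + (1-p)*0.000000] = 2.621320
  V(1,1) = exp(-r*dt) * [p*0.000000 + (1-p)*0.000000] = 0.000000
  V(0,0) = exp(-r*dt) * [p*2.621320 + (1-p)*0.000000] = 1.306555

Answer: Price = V(0,0) = 1.3066


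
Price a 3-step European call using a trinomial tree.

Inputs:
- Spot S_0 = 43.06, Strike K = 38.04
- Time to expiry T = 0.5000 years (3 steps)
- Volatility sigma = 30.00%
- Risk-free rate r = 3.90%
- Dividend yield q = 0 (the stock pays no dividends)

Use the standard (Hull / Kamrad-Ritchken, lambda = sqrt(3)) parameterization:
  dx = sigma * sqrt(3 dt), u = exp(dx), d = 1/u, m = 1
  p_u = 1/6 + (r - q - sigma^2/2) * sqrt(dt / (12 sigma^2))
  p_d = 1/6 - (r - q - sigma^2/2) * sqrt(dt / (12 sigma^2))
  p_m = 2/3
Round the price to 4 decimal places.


Answer: Price = V(0,0) = 7.1336

Derivation:
dt = T/N = 0.166667; dx = sigma*sqrt(3*dt) = 0.212132
u = exp(dx) = 1.236311; d = 1/u = 0.808858
p_u = 0.164310, p_m = 0.666667, p_d = 0.169024
Discount per step: exp(-r*dt) = 0.993521
Stock lattice S(k, j) with j the centered position index:
  k=0: S(0,+0) = 43.0600
  k=1: S(1,-1) = 34.8294; S(1,+0) = 43.0600; S(1,+1) = 53.2356
  k=2: S(2,-2) = 28.1721; S(2,-1) = 34.8294; S(2,+0) = 43.0600; S(2,+1) = 53.2356; S(2,+2) = 65.8157
  k=3: S(3,-3) = 22.7872; S(3,-2) = 28.1721; S(3,-1) = 34.8294; S(3,+0) = 43.0600; S(3,+1) = 53.2356; S(3,+2) = 65.8157; S(3,+3) = 81.3687
Terminal payoffs V(N, j) = max(S_T - K, 0):
  V(3,-3) = 0.000000; V(3,-2) = 0.000000; V(3,-1) = 0.000000; V(3,+0) = 5.020000; V(3,+1) = 15.195556; V(3,+2) = 27.775710; V(3,+3) = 43.328693
Backward induction: V(k, j) = exp(-r*dt) * [p_u * V(k+1, j+1) + p_m * V(k+1, j) + p_d * V(k+1, j-1)]
  V(2,-2) = exp(-r*dt) * [p_u*0.000000 + p_m*0.000000 + p_d*0.000000] = 0.000000
  V(2,-1) = exp(-r*dt) * [p_u*5.020000 + p_m*0.000000 + p_d*0.000000] = 0.819490
  V(2,+0) = exp(-r*dt) * [p_u*15.195556 + p_m*5.020000 + p_d*0.000000] = 5.805584
  V(2,+1) = exp(-r*dt) * [p_u*27.775710 + p_m*15.195556 + p_d*5.020000] = 15.441987
  V(2,+2) = exp(-r*dt) * [p_u*43.328693 + p_m*27.775710 + p_d*15.195556] = 28.022134
  V(1,-1) = exp(-r*dt) * [p_u*5.805584 + p_m*0.819490 + p_d*0.000000] = 1.490520
  V(1,+0) = exp(-r*dt) * [p_u*15.441987 + p_m*5.805584 + p_d*0.819490] = 6.503758
  V(1,+1) = exp(-r*dt) * [p_u*28.022134 + p_m*15.441987 + p_d*5.805584] = 15.777359
  V(0,+0) = exp(-r*dt) * [p_u*15.777359 + p_m*6.503758 + p_d*1.490520] = 7.133625


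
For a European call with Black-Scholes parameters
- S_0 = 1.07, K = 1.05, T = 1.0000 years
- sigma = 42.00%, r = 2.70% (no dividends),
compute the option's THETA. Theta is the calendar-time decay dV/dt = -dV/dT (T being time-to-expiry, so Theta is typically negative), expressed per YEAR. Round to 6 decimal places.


Answer: Theta = -0.097879

Derivation:
d1 = 0.3192106769; d2 = -0.1007893231
phi(d1) = 0.3791261570; exp(-qT) = 1.0000000000; exp(-rT) = 0.9733612415
Theta = -S*exp(-qT)*phi(d1)*sigma/(2*sqrt(T)) - r*K*exp(-rT)*N(d2) + q*S*exp(-qT)*N(d1)
N(d1) = 0.6252166194; N(d2) = 0.4598588513; sqrt(T) = 1.0000000000
Term 1 = -1.0700 * 1.0000000000 * 0.3791261570 * 0.4200 / (2 * 1.0000000000) = -0.0851896475
Term 2 = -0.0270 * 1.0500 * 0.9733612415 * 0.4598588513 = -0.0126897090
Term 3 = 0 (no dividend yield, q = 0)
Theta = -0.0851896475 + (-0.0126897090) + (0.0000000000) = -0.097879


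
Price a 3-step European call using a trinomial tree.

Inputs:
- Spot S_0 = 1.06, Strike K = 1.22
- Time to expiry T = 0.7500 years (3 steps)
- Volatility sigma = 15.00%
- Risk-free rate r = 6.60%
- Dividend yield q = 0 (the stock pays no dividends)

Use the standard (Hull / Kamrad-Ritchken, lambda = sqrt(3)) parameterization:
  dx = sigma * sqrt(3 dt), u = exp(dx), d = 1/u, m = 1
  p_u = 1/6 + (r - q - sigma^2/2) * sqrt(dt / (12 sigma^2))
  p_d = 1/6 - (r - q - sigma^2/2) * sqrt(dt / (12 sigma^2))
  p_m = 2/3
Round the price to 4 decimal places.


dt = T/N = 0.250000; dx = sigma*sqrt(3*dt) = 0.129904
u = exp(dx) = 1.138719; d = 1/u = 0.878180
p_u = 0.219350, p_m = 0.666667, p_d = 0.113983
Discount per step: exp(-r*dt) = 0.983635
Stock lattice S(k, j) with j the centered position index:
  k=0: S(0,+0) = 1.0600
  k=1: S(1,-1) = 0.9309; S(1,+0) = 1.0600; S(1,+1) = 1.2070
  k=2: S(2,-2) = 0.8175; S(2,-1) = 0.9309; S(2,+0) = 1.0600; S(2,+1) = 1.2070; S(2,+2) = 1.3745
  k=3: S(3,-3) = 0.7179; S(3,-2) = 0.8175; S(3,-1) = 0.9309; S(3,+0) = 1.0600; S(3,+1) = 1.2070; S(3,+2) = 1.3745; S(3,+3) = 1.5651
Terminal payoffs V(N, j) = max(S_T - K, 0):
  V(3,-3) = 0.000000; V(3,-2) = 0.000000; V(3,-1) = 0.000000; V(3,+0) = 0.000000; V(3,+1) = 0.000000; V(3,+2) = 0.154481; V(3,+3) = 0.345148
Backward induction: V(k, j) = exp(-r*dt) * [p_u * V(k+1, j+1) + p_m * V(k+1, j) + p_d * V(k+1, j-1)]
  V(2,-2) = exp(-r*dt) * [p_u*0.000000 + p_m*0.000000 + p_d*0.000000] = 0.000000
  V(2,-1) = exp(-r*dt) * [p_u*0.000000 + p_m*0.000000 + p_d*0.000000] = 0.000000
  V(2,+0) = exp(-r*dt) * [p_u*0.000000 + p_m*0.000000 + p_d*0.000000] = 0.000000
  V(2,+1) = exp(-r*dt) * [p_u*0.154481 + p_m*0.000000 + p_d*0.000000] = 0.033331
  V(2,+2) = exp(-r*dt) * [p_u*0.345148 + p_m*0.154481 + p_d*0.000000] = 0.175771
  V(1,-1) = exp(-r*dt) * [p_u*0.000000 + p_m*0.000000 + p_d*0.000000] = 0.000000
  V(1,+0) = exp(-r*dt) * [p_u*0.033331 + p_m*0.000000 + p_d*0.000000] = 0.007191
  V(1,+1) = exp(-r*dt) * [p_u*0.175771 + p_m*0.033331 + p_d*0.000000] = 0.059782
  V(0,+0) = exp(-r*dt) * [p_u*0.059782 + p_m*0.007191 + p_d*0.000000] = 0.017614

Answer: Price = V(0,0) = 0.0176


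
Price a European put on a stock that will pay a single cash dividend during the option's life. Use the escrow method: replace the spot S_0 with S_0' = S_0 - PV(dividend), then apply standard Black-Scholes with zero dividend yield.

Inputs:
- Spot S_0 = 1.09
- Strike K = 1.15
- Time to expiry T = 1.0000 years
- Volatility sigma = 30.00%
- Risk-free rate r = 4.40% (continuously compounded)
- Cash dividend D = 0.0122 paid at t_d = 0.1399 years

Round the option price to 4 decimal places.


Answer: Price = 0.1415

Derivation:
PV(D) = D * exp(-r * t_d) = 0.0122 * 0.99386331 = 0.01212513
S_0' = S_0 - PV(D) = 1.0900 - 0.01212513 = 1.07787487
d1 = (ln(S_0'/K) + (r + sigma^2/2)*T) / (sigma*sqrt(T)) = 0.08076482
d2 = d1 - sigma*sqrt(T) = -0.21923518
exp(-rT) = 0.95695396
N(-d1) = 0.46781449; N(-d2) = 0.58676657
P = K * exp(-rT) * N(-d2) - S_0' * N(-d1) = 1.1500 * 0.95695396 * 0.58676657 - 1.07787487 * 0.46781449 = 0.1415


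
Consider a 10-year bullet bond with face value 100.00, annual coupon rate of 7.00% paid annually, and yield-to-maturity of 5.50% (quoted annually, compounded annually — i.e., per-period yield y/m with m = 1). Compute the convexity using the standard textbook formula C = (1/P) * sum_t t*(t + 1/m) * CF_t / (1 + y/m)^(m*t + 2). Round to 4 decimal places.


Answer: Convexity = 68.5057

Derivation:
Coupon per period c = face * coupon_rate / m = 7.000000
Periods per year m = 1; per-period yield y/m = 0.055000
Number of cashflows N = 10
Cashflows (t years, CF_t, discount factor 1/(1+y/m)^(m*t), PV):
  t = 1.0000: CF_t = 7.000000, DF = 0.947867, PV = 6.635071
  t = 2.0000: CF_t = 7.000000, DF = 0.898452, PV = 6.289167
  t = 3.0000: CF_t = 7.000000, DF = 0.851614, PV = 5.961296
  t = 4.0000: CF_t = 7.000000, DF = 0.807217, PV = 5.650517
  t = 5.0000: CF_t = 7.000000, DF = 0.765134, PV = 5.355940
  t = 6.0000: CF_t = 7.000000, DF = 0.725246, PV = 5.076721
  t = 7.0000: CF_t = 7.000000, DF = 0.687437, PV = 4.812058
  t = 8.0000: CF_t = 7.000000, DF = 0.651599, PV = 4.561192
  t = 9.0000: CF_t = 7.000000, DF = 0.617629, PV = 4.323405
  t = 10.0000: CF_t = 107.000000, DF = 0.585431, PV = 62.641072
Price P = sum_t PV_t = 111.306439
Convexity numerator sum_t t*(t + 1/m) * CF_t / (1+y/m)^(m*t + 2):
  t = 1.0000: term = 11.922591
  t = 2.0000: term = 33.903103
  t = 3.0000: term = 64.271286
  t = 4.0000: term = 101.534417
  t = 5.0000: term = 144.361730
  t = 6.0000: term = 191.570068
  t = 7.0000: term = 242.110670
  t = 8.0000: term = 295.057012
  t = 9.0000: term = 349.593616
  t = 10.0000: term = 6190.802471
Convexity = (1/P) * sum = 7625.126964 / 111.306439 = 68.505713


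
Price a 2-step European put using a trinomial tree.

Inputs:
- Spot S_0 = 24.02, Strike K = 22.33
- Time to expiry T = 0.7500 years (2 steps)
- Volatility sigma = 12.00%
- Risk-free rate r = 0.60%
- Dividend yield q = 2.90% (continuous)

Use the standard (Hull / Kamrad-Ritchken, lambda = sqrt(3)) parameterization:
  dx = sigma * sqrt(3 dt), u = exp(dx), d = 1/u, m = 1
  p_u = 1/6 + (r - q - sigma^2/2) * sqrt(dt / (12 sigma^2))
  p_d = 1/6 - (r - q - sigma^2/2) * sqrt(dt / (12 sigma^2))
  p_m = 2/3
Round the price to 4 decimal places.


Answer: Price = V(0,0) = 0.4955

Derivation:
dt = T/N = 0.375000; dx = sigma*sqrt(3*dt) = 0.127279
u = exp(dx) = 1.135734; d = 1/u = 0.880488
p_u = 0.122178, p_m = 0.666667, p_d = 0.211155
Discount per step: exp(-r*dt) = 0.997753
Stock lattice S(k, j) with j the centered position index:
  k=0: S(0,+0) = 24.0200
  k=1: S(1,-1) = 21.1493; S(1,+0) = 24.0200; S(1,+1) = 27.2803
  k=2: S(2,-2) = 18.6217; S(2,-1) = 21.1493; S(2,+0) = 24.0200; S(2,+1) = 27.2803; S(2,+2) = 30.9832
Terminal payoffs V(N, j) = max(K - S_T, 0):
  V(2,-2) = 3.708285; V(2,-1) = 1.180683; V(2,+0) = 0.000000; V(2,+1) = 0.000000; V(2,+2) = 0.000000
Backward induction: V(k, j) = exp(-r*dt) * [p_u * V(k+1, j+1) + p_m * V(k+1, j) + p_d * V(k+1, j-1)]
  V(1,-1) = exp(-r*dt) * [p_u*0.000000 + p_m*1.180683 + p_d*3.708285] = 1.566618
  V(1,+0) = exp(-r*dt) * [p_u*0.000000 + p_m*0.000000 + p_d*1.180683] = 0.248747
  V(1,+1) = exp(-r*dt) * [p_u*0.000000 + p_m*0.000000 + p_d*0.000000] = 0.000000
  V(0,+0) = exp(-r*dt) * [p_u*0.000000 + p_m*0.248747 + p_d*1.566618] = 0.495515


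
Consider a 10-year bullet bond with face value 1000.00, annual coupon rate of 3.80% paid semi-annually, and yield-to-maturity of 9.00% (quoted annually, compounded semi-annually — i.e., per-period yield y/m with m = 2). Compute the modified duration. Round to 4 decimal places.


Coupon per period c = face * coupon_rate / m = 19.000000
Periods per year m = 2; per-period yield y/m = 0.045000
Number of cashflows N = 20
Cashflows (t years, CF_t, discount factor 1/(1+y/m)^(m*t), PV):
  t = 0.5000: CF_t = 19.000000, DF = 0.956938, PV = 18.181818
  t = 1.0000: CF_t = 19.000000, DF = 0.915730, PV = 17.398869
  t = 1.5000: CF_t = 19.000000, DF = 0.876297, PV = 16.649635
  t = 2.0000: CF_t = 19.000000, DF = 0.838561, PV = 15.932666
  t = 2.5000: CF_t = 19.000000, DF = 0.802451, PV = 15.246570
  t = 3.0000: CF_t = 19.000000, DF = 0.767896, PV = 14.590019
  t = 3.5000: CF_t = 19.000000, DF = 0.734828, PV = 13.961741
  t = 4.0000: CF_t = 19.000000, DF = 0.703185, PV = 13.360517
  t = 4.5000: CF_t = 19.000000, DF = 0.672904, PV = 12.785184
  t = 5.0000: CF_t = 19.000000, DF = 0.643928, PV = 12.234626
  t = 5.5000: CF_t = 19.000000, DF = 0.616199, PV = 11.707776
  t = 6.0000: CF_t = 19.000000, DF = 0.589664, PV = 11.203613
  t = 6.5000: CF_t = 19.000000, DF = 0.564272, PV = 10.721161
  t = 7.0000: CF_t = 19.000000, DF = 0.539973, PV = 10.259484
  t = 7.5000: CF_t = 19.000000, DF = 0.516720, PV = 9.817688
  t = 8.0000: CF_t = 19.000000, DF = 0.494469, PV = 9.394917
  t = 8.5000: CF_t = 19.000000, DF = 0.473176, PV = 8.990351
  t = 9.0000: CF_t = 19.000000, DF = 0.452800, PV = 8.603207
  t = 9.5000: CF_t = 19.000000, DF = 0.433302, PV = 8.232734
  t = 10.0000: CF_t = 1019.000000, DF = 0.414643, PV = 422.521074
Price P = sum_t PV_t = 661.793652
First compute Macaulay numerator sum_t t * PV_t:
  t * PV_t at t = 0.5000: 9.090909
  t * PV_t at t = 1.0000: 17.398869
  t * PV_t at t = 1.5000: 24.974453
  t * PV_t at t = 2.0000: 31.865331
  t * PV_t at t = 2.5000: 38.116425
  t * PV_t at t = 3.0000: 43.770057
  t * PV_t at t = 3.5000: 48.866092
  t * PV_t at t = 4.0000: 53.442070
  t * PV_t at t = 4.5000: 57.533329
  t * PV_t at t = 5.0000: 61.173130
  t * PV_t at t = 5.5000: 64.392768
  t * PV_t at t = 6.0000: 67.221681
  t * PV_t at t = 6.5000: 69.687548
  t * PV_t at t = 7.0000: 71.816391
  t * PV_t at t = 7.5000: 73.632663
  t * PV_t at t = 8.0000: 75.159337
  t * PV_t at t = 8.5000: 76.417986
  t * PV_t at t = 9.0000: 77.428863
  t * PV_t at t = 9.5000: 78.210973
  t * PV_t at t = 10.0000: 4225.210740
Macaulay duration D = 5265.409614 / 661.793652 = 7.956271
Modified duration = D / (1 + y/m) = 7.956271 / (1 + 0.045000) = 7.613656

Answer: Modified duration = 7.6137


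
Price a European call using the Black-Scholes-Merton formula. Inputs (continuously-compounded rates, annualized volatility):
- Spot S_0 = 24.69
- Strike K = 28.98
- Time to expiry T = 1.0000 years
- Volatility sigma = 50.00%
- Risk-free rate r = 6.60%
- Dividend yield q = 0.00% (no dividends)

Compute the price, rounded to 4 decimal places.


Answer: Price = 3.9839

Derivation:
d1 = (ln(S/K) + (r - q + 0.5*sigma^2) * T) / (sigma * sqrt(T)) = 0.06158473
d2 = d1 - sigma * sqrt(T) = -0.43841527
exp(-rT) = 0.93613086; exp(-qT) = 1.00000000
C = S_0 * exp(-qT) * N(d1) - K * exp(-rT) * N(d2)
N(d1) = 0.52455323; N(d2) = 0.33054264
C = 24.6900 * 1.00000000 * 0.52455323 - 28.9800 * 0.93613086 * 0.33054264 = 3.9839


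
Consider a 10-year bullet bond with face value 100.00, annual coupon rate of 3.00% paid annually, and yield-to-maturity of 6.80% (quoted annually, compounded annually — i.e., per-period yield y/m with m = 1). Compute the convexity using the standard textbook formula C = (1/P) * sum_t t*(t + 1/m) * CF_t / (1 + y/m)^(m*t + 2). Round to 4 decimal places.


Coupon per period c = face * coupon_rate / m = 3.000000
Periods per year m = 1; per-period yield y/m = 0.068000
Number of cashflows N = 10
Cashflows (t years, CF_t, discount factor 1/(1+y/m)^(m*t), PV):
  t = 1.0000: CF_t = 3.000000, DF = 0.936330, PV = 2.808989
  t = 2.0000: CF_t = 3.000000, DF = 0.876713, PV = 2.630139
  t = 3.0000: CF_t = 3.000000, DF = 0.820892, PV = 2.462677
  t = 4.0000: CF_t = 3.000000, DF = 0.768626, PV = 2.305878
  t = 5.0000: CF_t = 3.000000, DF = 0.719687, PV = 2.159061
  t = 6.0000: CF_t = 3.000000, DF = 0.673864, PV = 2.021593
  t = 7.0000: CF_t = 3.000000, DF = 0.630959, PV = 1.892877
  t = 8.0000: CF_t = 3.000000, DF = 0.590786, PV = 1.772357
  t = 9.0000: CF_t = 3.000000, DF = 0.553170, PV = 1.659510
  t = 10.0000: CF_t = 103.000000, DF = 0.517950, PV = 53.348805
Price P = sum_t PV_t = 73.061887
Convexity numerator sum_t t*(t + 1/m) * CF_t / (1+y/m)^(m*t + 2):
  t = 1.0000: term = 4.925354
  t = 2.0000: term = 13.835265
  t = 3.0000: term = 25.908737
  t = 4.0000: term = 40.431861
  t = 5.0000: term = 56.786322
  t = 6.0000: term = 74.438999
  t = 7.0000: term = 92.932583
  t = 8.0000: term = 111.877106
  t = 9.0000: term = 130.942306
  t = 10.0000: term = 5144.875592
Convexity = (1/P) * sum = 5696.954125 / 73.061887 = 77.974363

Answer: Convexity = 77.9744


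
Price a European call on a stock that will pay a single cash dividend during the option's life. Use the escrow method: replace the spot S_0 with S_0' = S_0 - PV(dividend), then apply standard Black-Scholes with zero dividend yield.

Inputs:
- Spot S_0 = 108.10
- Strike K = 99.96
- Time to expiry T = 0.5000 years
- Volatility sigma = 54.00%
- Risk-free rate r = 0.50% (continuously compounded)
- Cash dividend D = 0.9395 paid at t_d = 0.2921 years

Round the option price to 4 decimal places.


Answer: Price = 19.6617

Derivation:
PV(D) = D * exp(-r * t_d) = 0.9395 * 0.99854057 = 0.93812886
S_0' = S_0 - PV(D) = 108.1000 - 0.93812886 = 107.16187114
d1 = (ln(S_0'/K) + (r + sigma^2/2)*T) / (sigma*sqrt(T)) = 0.37966501
d2 = d1 - sigma*sqrt(T) = -0.00217265
exp(-rT) = 0.99750312
N(d1) = 0.64790295; N(d2) = 0.49913324
C = S_0' * N(d1) - K * exp(-rT) * N(d2) = 107.16187114 * 0.64790295 - 99.9600 * 0.99750312 * 0.49913324 = 19.6617


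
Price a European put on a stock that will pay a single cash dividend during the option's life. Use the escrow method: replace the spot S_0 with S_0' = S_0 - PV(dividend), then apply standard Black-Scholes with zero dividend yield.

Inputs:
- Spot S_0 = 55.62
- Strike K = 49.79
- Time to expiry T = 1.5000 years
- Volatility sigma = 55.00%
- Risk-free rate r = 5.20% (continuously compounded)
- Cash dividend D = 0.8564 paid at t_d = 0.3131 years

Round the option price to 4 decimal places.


PV(D) = D * exp(-r * t_d) = 0.8564 * 0.98385062 = 0.84256967
S_0' = S_0 - PV(D) = 55.6200 - 0.84256967 = 54.77743033
d1 = (ln(S_0'/K) + (r + sigma^2/2)*T) / (sigma*sqrt(T)) = 0.59431909
d2 = d1 - sigma*sqrt(T) = -0.07929059
exp(-rT) = 0.92496443
N(-d1) = 0.27614936; N(-d2) = 0.53159925
P = K * exp(-rT) * N(-d2) - S_0' * N(-d1) = 49.7900 * 0.92496443 * 0.53159925 - 54.77743033 * 0.27614936 = 9.3555

Answer: Price = 9.3555


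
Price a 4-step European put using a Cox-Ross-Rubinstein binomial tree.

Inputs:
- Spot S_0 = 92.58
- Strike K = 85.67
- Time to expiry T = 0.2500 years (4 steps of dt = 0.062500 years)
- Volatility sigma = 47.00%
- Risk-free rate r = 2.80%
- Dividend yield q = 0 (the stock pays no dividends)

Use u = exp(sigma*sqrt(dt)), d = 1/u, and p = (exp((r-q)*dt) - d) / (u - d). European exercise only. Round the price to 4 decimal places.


Answer: Price = V(0,0) = 5.4176

Derivation:
dt = T/N = 0.062500
u = exp(sigma*sqrt(dt)) = 1.124682; d = 1/u = 0.889141
p = (exp((r-q)*dt) - d) / (u - d) = 0.478095
Discount per step: exp(-r*dt) = 0.998252
Stock lattice S(k, i) with i counting down-moves:
  k=0: S(0,0) = 92.5800
  k=1: S(1,0) = 104.1230; S(1,1) = 82.3166
  k=2: S(2,0) = 117.1053; S(2,1) = 92.5800; S(2,2) = 73.1910
  k=3: S(3,0) = 131.7061; S(3,1) = 104.1230; S(3,2) = 82.3166; S(3,3) = 65.0771
  k=4: S(4,0) = 148.1275; S(4,1) = 117.1053; S(4,2) = 92.5800; S(4,3) = 73.1910; S(4,4) = 57.8627
Terminal payoffs V(N, i) = max(K - S_T, 0):
  V(4,0) = 0.000000; V(4,1) = 0.000000; V(4,2) = 0.000000; V(4,3) = 12.478951; V(4,4) = 27.807290
Backward induction: V(k, i) = exp(-r*dt) * [p * V(k+1, i) + (1-p) * V(k+1, i+1)].
  V(3,0) = exp(-r*dt) * [p*0.000000 + (1-p)*0.000000] = 0.000000
  V(3,1) = exp(-r*dt) * [p*0.000000 + (1-p)*0.000000] = 0.000000
  V(3,2) = exp(-r*dt) * [p*0.000000 + (1-p)*12.478951] = 6.501440
  V(3,3) = exp(-r*dt) * [p*12.478951 + (1-p)*27.807290] = 20.443082
  V(2,0) = exp(-r*dt) * [p*0.000000 + (1-p)*0.000000] = 0.000000
  V(2,1) = exp(-r*dt) * [p*0.000000 + (1-p)*6.501440] = 3.387201
  V(2,2) = exp(-r*dt) * [p*6.501440 + (1-p)*20.443082] = 13.753563
  V(1,0) = exp(-r*dt) * [p*0.000000 + (1-p)*3.387201] = 1.764707
  V(1,1) = exp(-r*dt) * [p*3.387201 + (1-p)*13.753563] = 8.782076
  V(0,0) = exp(-r*dt) * [p*1.764707 + (1-p)*8.782076] = 5.417618
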